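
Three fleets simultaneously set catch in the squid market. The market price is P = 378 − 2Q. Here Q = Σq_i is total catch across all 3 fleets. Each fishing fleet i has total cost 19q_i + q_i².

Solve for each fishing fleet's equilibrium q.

A representative fishing fleet's profit is π_i = q_i(378 − 2Q) − 19q_i − q_i², with Q = q_i + Σ_{j≠i} q_j.
First-order condition: 359 − 6q_i − 2Σ_{j≠i} q_j = 0.
With identical fishing fleets, set every q_j = q: then 359 − 6q − 4q = 0, i.e. q = 359/10 = 35.9.

35.9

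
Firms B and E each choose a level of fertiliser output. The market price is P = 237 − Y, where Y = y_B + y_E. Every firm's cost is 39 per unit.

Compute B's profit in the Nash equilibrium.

4356

Firm B's profit: π = y_B(237 − (y_B + y_E)) − 39y_B.
∂π/∂y_B = 198 − 2y_B − y_E = 0, so y_B = 99 − 0.5y_E.
The game is symmetric, so in equilibrium y_E = y_B: the reaction function gives 1.5y_B = 99, hence y_B = 66.
Price P = 237 − 132 = 105.
B's profit: (105 − 39)·66 = 4356.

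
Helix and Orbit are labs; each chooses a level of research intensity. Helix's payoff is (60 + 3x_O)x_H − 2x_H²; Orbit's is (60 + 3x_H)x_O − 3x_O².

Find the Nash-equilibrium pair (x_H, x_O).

36, 28

Expanding Helix's payoff: 60x_H + 3x_Ox_H − 2x_H².
∂π/∂x_H = 60 + 3x_O − 4x_H = 0, so x_H = 15 + 0.75x_O.
Likewise for Orbit: x_O = 10 + 0.5x_H.
Substituting the second reaction function into the first: x_H = 15 + 0.75(10 + 0.5x_H), which gives 0.625x_H = 22.5 ⇒ x_H = 36.
Then x_O = 10 + 0.5·36 = 28.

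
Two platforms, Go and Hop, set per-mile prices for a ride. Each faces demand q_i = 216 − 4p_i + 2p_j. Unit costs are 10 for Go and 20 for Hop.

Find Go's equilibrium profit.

Go's profit: π = (p_{Go} − 10)(216 − 4p_{Go} + 2p_{Hop}).
∂π/∂p_{Go} = 256 − 8p_{Go} + 2p_{Hop} = 0 ⇒ p_{Go} = 32 + 0.25p_{Hop}.
Similarly p_{Hop} = 37 + 0.25p_{Go}.
Plugging p_{Hop} into Go's best response: p_{Go} = 32 + 0.25(37 + 0.25p_{Go}) ⇒ 0.9375p_{Go} = 41.25, so p_{Go} = 44.
Then p_{Hop} = 37 + 0.25·44 = 48.
q_{Go} = 216 − 4·44 + 2·48 = 136.
Profit = (44 − 10)·136 = 4624.

4624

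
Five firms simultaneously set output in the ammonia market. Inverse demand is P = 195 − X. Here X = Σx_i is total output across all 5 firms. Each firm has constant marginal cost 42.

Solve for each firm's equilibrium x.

A representative firm's profit is π_i = x_i(195 − X) − 42x_i, with X = x_i + Σ_{j≠i} x_j.
First-order condition: 153 − 2x_i − Σ_{j≠i} x_j = 0.
Imposing symmetry (x_j = x for all j) turns Σ_{j≠i} x_j into 4x, so 153 = 6x and x = 25.5.

25.5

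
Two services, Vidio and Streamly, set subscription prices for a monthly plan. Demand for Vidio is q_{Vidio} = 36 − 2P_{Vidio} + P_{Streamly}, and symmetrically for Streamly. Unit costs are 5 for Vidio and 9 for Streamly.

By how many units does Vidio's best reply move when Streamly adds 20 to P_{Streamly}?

Vidio's profit: π = (P_{Vidio} − 5)(36 − 2P_{Vidio} + P_{Streamly}).
∂π/∂P_{Vidio} = 46 − 4P_{Vidio} + P_{Streamly} = 0 ⇒ P_{Vidio} = 11.5 + 0.25P_{Streamly}.
The reaction-function slope is 0.25, so a 20-unit rise in P_{Streamly} moves P_{Vidio} by 0.25 × 20 = 5. Vidio's best response rises — the actions are strategic complements.

5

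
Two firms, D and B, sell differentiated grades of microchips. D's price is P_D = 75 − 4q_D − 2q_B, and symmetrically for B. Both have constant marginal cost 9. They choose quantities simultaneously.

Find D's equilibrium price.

35.4

Firm D's profit: π = q_D(75 − 4q_D − 2q_B) − 9q_D.
∂π/∂q_D = 66 − 8q_D − 2q_B = 0 ⇒ q_D = 8.25 − 0.25q_B.
Setting q_D = q_B in the reaction function: q_D = 8.25 − 0.25q_D, so q_D = 8.25 / 1.25 = 6.6.
P_D = 75 − 4·6.6 − 2·6.6 = 35.4.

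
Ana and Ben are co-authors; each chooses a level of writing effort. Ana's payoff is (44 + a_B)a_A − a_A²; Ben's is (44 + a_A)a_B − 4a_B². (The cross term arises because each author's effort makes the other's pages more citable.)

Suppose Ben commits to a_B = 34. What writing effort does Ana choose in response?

Expanding Ana's payoff: 44a_A + a_Ba_A − a_A².
∂π/∂a_A = 44 + a_B − 2a_A = 0, so a_A = 22 + 0.5a_B.
At a_B = 34: a_A = 22 + 0.5·34 = 39.

39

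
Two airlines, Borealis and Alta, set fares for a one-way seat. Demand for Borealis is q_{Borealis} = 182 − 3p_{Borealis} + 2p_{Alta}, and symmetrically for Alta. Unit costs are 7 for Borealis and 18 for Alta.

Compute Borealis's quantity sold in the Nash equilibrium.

137.4375

Borealis's profit: π = (p_{Borealis} − 7)(182 − 3p_{Borealis} + 2p_{Alta}).
∂π/∂p_{Borealis} = 203 − 6p_{Borealis} + 2p_{Alta} = 0 ⇒ p_{Borealis} = 203/6 + (1/3)p_{Alta}.
Similarly p_{Alta} = 118/3 + (1/3)p_{Borealis}.
Substituting the second reaction function into the first: p_{Borealis} = 203/6 + (1/3)(118/3 + (1/3)p_{Borealis}), which gives (8/9)p_{Borealis} = 845/18 ⇒ p_{Borealis} = 52.8125.
Then p_{Alta} = 118/3 + (1/3)·52.8125 = 56.9375.
q_{Borealis} = 182 − 3·52.8125 + 2·56.9375 = 137.4375.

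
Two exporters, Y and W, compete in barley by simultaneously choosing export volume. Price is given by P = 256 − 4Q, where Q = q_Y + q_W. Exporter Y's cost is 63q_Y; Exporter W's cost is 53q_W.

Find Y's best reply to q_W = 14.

17.125

Exporter Y's profit: π = q_Y(256 − 4(q_Y + q_W)) − 63q_Y.
∂π/∂q_Y = 193 − 8q_Y − 4q_W = 0, so q_Y = 24.125 − 0.5q_W.
At q_W = 14: q_Y = 24.125 − 0.5·14 = 17.125.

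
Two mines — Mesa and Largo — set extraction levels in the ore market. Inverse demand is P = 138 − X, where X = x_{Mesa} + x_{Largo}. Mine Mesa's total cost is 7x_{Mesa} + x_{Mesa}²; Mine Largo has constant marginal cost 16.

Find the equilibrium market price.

Mine Mesa's profit: π = x_{Mesa}(138 − (x_{Mesa} + x_{Largo})) − 7x_{Mesa} − x_{Mesa}².
∂π/∂x_{Mesa} = 131 − 4x_{Mesa} − x_{Largo} = 0, so x_{Mesa} = 32.75 − 0.25x_{Largo}.
For Largo: ∂π/∂x_{Largo} = 122 − 2x_{Largo} − x_{Mesa} = 0 ⇒ x_{Largo} = 61 − 0.5x_{Mesa}.
Plugging x_{Largo} into Mesa's best response: x_{Mesa} = 32.75 − 0.25(61 − 0.5x_{Mesa}) ⇒ 0.875x_{Mesa} = 17.5, so x_{Mesa} = 20.
Then x_{Largo} = 61 − 0.5·20 = 51.
Equilibrium price: P = 138 − 71 = 67.

67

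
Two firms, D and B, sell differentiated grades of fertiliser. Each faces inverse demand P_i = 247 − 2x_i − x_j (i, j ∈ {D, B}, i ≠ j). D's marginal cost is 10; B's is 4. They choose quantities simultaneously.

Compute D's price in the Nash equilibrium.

Firm D's profit: π = x_D(247 − 2x_D − x_B) − 10x_D.
∂π/∂x_D = 237 − 4x_D − x_B = 0 ⇒ x_D = 59.25 − 0.25x_B.
Similarly x_B = 60.75 − 0.25x_D.
Substituting the second reaction function into the first: x_D = 59.25 − 0.25(60.75 − 0.25x_D), which gives 0.9375x_D = 44.0625 ⇒ x_D = 47.
Then x_B = 60.75 − 0.25·47 = 49.
P_D = 247 − 2·47 − 49 = 104.

104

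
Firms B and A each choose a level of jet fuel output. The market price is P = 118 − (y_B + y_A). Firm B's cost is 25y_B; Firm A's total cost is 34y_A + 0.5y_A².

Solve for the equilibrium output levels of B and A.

Firm B's profit: π = y_B(118 − (y_B + y_A)) − 25y_B.
∂π/∂y_B = 93 − 2y_B − y_A = 0, so y_B = 46.5 − 0.5y_A.
For A: ∂π/∂y_A = 84 − 3y_A − y_B = 0 ⇒ y_A = 28 − (1/3)y_B.
Solving the two reaction functions simultaneously: (1 − (−0.5)(−1/3))y_B = 46.5 − 0.5·28, so (5/6)y_B = 32.5 and y_B = 39.
Then y_A = 28 − (1/3)·39 = 15.

39, 15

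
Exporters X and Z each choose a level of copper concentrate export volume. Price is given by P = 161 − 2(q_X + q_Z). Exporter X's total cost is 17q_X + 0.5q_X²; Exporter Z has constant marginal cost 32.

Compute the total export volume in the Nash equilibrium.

42.1875

Exporter X's profit: π = q_X(161 − 2(q_X + q_Z)) − 17q_X − 0.5q_X².
∂π/∂q_X = 144 − 5q_X − 2q_Z = 0, so q_X = 28.8 − 0.4q_Z.
For Z: ∂π/∂q_Z = 129 − 4q_Z − 2q_X = 0 ⇒ q_Z = 32.25 − 0.5q_X.
Solving the two reaction functions simultaneously: (1 − (−0.4)(−0.5))q_X = 28.8 − 0.4·32.25, so 0.8q_X = 15.9 and q_X = 19.875.
Then q_Z = 32.25 − 0.5·19.875 = 22.3125.
Total export volume: 19.875 + 22.3125 = 42.1875.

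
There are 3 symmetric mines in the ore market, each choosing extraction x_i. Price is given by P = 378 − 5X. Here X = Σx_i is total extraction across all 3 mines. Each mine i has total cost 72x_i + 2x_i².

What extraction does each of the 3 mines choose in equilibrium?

A representative mine's profit is π_i = x_i(378 − 5X) − 72x_i − 2x_i², with X = x_i + Σ_{j≠i} x_j.
First-order condition: 306 − 14x_i − 5Σ_{j≠i} x_j = 0.
Imposing symmetry (x_j = x for all j) turns Σ_{j≠i} x_j into 2x, so 306 = 24x and x = 12.75.

12.75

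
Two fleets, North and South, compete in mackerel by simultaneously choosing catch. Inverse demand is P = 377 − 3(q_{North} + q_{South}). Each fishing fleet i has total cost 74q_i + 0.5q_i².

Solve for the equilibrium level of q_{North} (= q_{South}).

30.3

Fishing fleet North's profit: π = q_{North}(377 − 3(q_{North} + q_{South})) − 74q_{North} − 0.5q_{North}².
∂π/∂q_{North} = 303 − 7q_{North} − 3q_{South} = 0, so q_{North} = 303/7 − (3/7)q_{South}.
By symmetry q_{South} = q_{North}; substituting into the reaction function, (10/7)q_{North} = 303/7 and q_{North} = 30.3.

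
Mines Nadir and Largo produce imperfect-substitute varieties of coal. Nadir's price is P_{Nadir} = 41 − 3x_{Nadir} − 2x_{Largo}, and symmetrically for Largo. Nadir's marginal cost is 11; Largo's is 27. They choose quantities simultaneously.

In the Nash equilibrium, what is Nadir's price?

25.25

Mine Nadir's profit: π = x_{Nadir}(41 − 3x_{Nadir} − 2x_{Largo}) − 11x_{Nadir}.
∂π/∂x_{Nadir} = 30 − 6x_{Nadir} − 2x_{Largo} = 0 ⇒ x_{Nadir} = 5 − (1/3)x_{Largo}.
Similarly x_{Largo} = 7/3 − (1/3)x_{Nadir}.
Plugging x_{Largo} into Nadir's best response: x_{Nadir} = 5 − (1/3)(7/3 − (1/3)x_{Nadir}) ⇒ (8/9)x_{Nadir} = 38/9, so x_{Nadir} = 4.75.
Then x_{Largo} = 7/3 − (1/3)·4.75 = 0.75.
P_{Nadir} = 41 − 3·4.75 − 2·0.75 = 25.25.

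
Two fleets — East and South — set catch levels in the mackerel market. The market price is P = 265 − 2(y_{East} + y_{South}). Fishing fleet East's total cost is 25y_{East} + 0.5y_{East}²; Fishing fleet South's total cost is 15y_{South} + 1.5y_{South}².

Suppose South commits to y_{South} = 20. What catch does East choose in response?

Fishing fleet East's profit: π = y_{East}(265 − 2(y_{East} + y_{South})) − 25y_{East} − 0.5y_{East}².
∂π/∂y_{East} = 240 − 5y_{East} − 2y_{South} = 0, so y_{East} = 48 − 0.4y_{South}.
At y_{South} = 20: y_{East} = 48 − 0.4·20 = 40.

40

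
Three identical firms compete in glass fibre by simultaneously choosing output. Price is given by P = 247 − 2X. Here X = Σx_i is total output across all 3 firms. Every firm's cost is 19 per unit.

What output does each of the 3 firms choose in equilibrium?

A representative firm's profit is π_i = x_i(247 − 2X) − 19x_i, with X = x_i + Σ_{j≠i} x_j.
First-order condition: 228 − 4x_i − 2Σ_{j≠i} x_j = 0.
With identical firms, set every x_j = x: then 228 − 4x − 4x = 0, i.e. x = 228/8 = 28.5.

28.5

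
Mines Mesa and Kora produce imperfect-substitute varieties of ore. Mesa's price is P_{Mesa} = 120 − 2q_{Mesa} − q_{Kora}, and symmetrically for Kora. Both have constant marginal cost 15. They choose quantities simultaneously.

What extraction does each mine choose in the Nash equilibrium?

Mine Mesa's profit: π = q_{Mesa}(120 − 2q_{Mesa} − q_{Kora}) − 15q_{Mesa}.
∂π/∂q_{Mesa} = 105 − 4q_{Mesa} − q_{Kora} = 0 ⇒ q_{Mesa} = 26.25 − 0.25q_{Kora}.
Setting q_{Mesa} = q_{Kora} in the reaction function: q_{Mesa} = 26.25 − 0.25q_{Mesa}, so q_{Mesa} = 26.25 / 1.25 = 21.

21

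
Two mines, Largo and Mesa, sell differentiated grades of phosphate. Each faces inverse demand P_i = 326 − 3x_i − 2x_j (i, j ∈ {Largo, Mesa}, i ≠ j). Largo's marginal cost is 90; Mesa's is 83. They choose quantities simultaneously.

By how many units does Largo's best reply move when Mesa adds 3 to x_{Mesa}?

-1

Mine Largo's profit: π = x_{Largo}(326 − 3x_{Largo} − 2x_{Mesa}) − 90x_{Largo}.
∂π/∂x_{Largo} = 236 − 6x_{Largo} − 2x_{Mesa} = 0 ⇒ x_{Largo} = 118/3 − (1/3)x_{Mesa}.
The reaction-function slope is −1/3, so a 3-unit rise in x_{Mesa} moves x_{Largo} by −1/3 × 3 = −1. Largo's best response falls — the actions are strategic substitutes.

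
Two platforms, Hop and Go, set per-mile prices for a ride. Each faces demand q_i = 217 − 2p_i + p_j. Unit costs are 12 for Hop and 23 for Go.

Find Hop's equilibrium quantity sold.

Hop's profit: π = (p_{Hop} − 12)(217 − 2p_{Hop} + p_{Go}).
∂π/∂p_{Hop} = 241 − 4p_{Hop} + p_{Go} = 0 ⇒ p_{Hop} = 60.25 + 0.25p_{Go}.
Similarly p_{Go} = 65.75 + 0.25p_{Hop}.
Plugging p_{Go} into Hop's best response: p_{Hop} = 60.25 + 0.25(65.75 + 0.25p_{Hop}) ⇒ 0.9375p_{Hop} = 76.6875, so p_{Hop} = 81.8.
Then p_{Go} = 65.75 + 0.25·81.8 = 86.2.
q_{Hop} = 217 − 2·81.8 + 86.2 = 139.6.

139.6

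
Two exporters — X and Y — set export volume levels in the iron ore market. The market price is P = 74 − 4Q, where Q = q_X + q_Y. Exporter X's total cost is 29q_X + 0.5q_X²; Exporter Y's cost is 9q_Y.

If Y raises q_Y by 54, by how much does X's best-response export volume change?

Exporter X's profit: π = q_X(74 − 4(q_X + q_Y)) − 29q_X − 0.5q_X².
∂π/∂q_X = 45 − 9q_X − 4q_Y = 0, so q_X = 5 − (4/9)q_Y.
The reaction-function slope is −4/9, so a 54-unit rise in q_Y moves q_X by −4/9 × 54 = −24. X's best response falls — the actions are strategic substitutes.

-24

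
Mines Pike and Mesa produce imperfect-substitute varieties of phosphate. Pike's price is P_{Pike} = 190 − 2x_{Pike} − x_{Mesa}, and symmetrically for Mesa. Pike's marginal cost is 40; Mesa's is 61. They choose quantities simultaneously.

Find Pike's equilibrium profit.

Mine Pike's profit: π = x_{Pike}(190 − 2x_{Pike} − x_{Mesa}) − 40x_{Pike}.
∂π/∂x_{Pike} = 150 − 4x_{Pike} − x_{Mesa} = 0 ⇒ x_{Pike} = 37.5 − 0.25x_{Mesa}.
Similarly x_{Mesa} = 32.25 − 0.25x_{Pike}.
Plugging x_{Mesa} into Pike's best response: x_{Pike} = 37.5 − 0.25(32.25 − 0.25x_{Pike}) ⇒ 0.9375x_{Pike} = 29.4375, so x_{Pike} = 31.4.
Then x_{Mesa} = 32.25 − 0.25·31.4 = 24.4.
P_{Pike} = 190 − 2·31.4 − 24.4 = 102.8.
Profit = (102.8 − 40)·31.4 = 1971.92.

1971.92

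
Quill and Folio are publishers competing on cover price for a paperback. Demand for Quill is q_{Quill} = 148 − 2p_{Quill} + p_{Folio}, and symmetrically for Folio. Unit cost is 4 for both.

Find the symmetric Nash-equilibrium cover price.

52

Quill's profit: π = (p_{Quill} − 4)(148 − 2p_{Quill} + p_{Folio}).
∂π/∂p_{Quill} = 156 − 4p_{Quill} + p_{Folio} = 0 ⇒ p_{Quill} = 39 + 0.25p_{Folio}.
Setting p_{Quill} = p_{Folio} in the reaction function: p_{Quill} = 39 + 0.25p_{Quill}, so p_{Quill} = 39 / 0.75 = 52.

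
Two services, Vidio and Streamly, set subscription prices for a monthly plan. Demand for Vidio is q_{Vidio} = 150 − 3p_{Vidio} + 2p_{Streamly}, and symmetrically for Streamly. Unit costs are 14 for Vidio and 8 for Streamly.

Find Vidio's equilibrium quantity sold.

98.625

Vidio's profit: π = (p_{Vidio} − 14)(150 − 3p_{Vidio} + 2p_{Streamly}).
∂π/∂p_{Vidio} = 192 − 6p_{Vidio} + 2p_{Streamly} = 0 ⇒ p_{Vidio} = 32 + (1/3)p_{Streamly}.
Similarly p_{Streamly} = 29 + (1/3)p_{Vidio}.
Substituting the second reaction function into the first: p_{Vidio} = 32 + (1/3)(29 + (1/3)p_{Vidio}), which gives (8/9)p_{Vidio} = 125/3 ⇒ p_{Vidio} = 46.875.
Then p_{Streamly} = 29 + (1/3)·46.875 = 44.625.
q_{Vidio} = 150 − 3·46.875 + 2·44.625 = 98.625.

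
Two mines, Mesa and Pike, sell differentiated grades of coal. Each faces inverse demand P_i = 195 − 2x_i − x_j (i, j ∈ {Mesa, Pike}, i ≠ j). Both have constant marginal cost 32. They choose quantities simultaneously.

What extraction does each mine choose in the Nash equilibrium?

32.6

Mine Mesa's profit: π = x_{Mesa}(195 − 2x_{Mesa} − x_{Pike}) − 32x_{Mesa}.
∂π/∂x_{Mesa} = 163 − 4x_{Mesa} − x_{Pike} = 0 ⇒ x_{Mesa} = 40.75 − 0.25x_{Pike}.
The game is symmetric, so in equilibrium x_{Pike} = x_{Mesa}: the reaction function gives 1.25x_{Mesa} = 40.75, hence x_{Mesa} = 32.6.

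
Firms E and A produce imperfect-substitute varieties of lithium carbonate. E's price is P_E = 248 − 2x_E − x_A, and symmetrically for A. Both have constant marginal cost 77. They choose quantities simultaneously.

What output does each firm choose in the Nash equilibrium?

34.2

Firm E's profit: π = x_E(248 − 2x_E − x_A) − 77x_E.
∂π/∂x_E = 171 − 4x_E − x_A = 0 ⇒ x_E = 42.75 − 0.25x_A.
The game is symmetric, so in equilibrium x_A = x_E: the reaction function gives 1.25x_E = 42.75, hence x_E = 34.2.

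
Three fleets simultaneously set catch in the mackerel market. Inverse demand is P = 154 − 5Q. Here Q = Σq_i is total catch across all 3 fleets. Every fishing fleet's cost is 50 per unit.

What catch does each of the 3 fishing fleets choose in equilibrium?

5.2

A representative fishing fleet's profit is π_i = q_i(154 − 5Q) − 50q_i, with Q = q_i + Σ_{j≠i} q_j.
First-order condition: 104 − 10q_i − 5Σ_{j≠i} q_j = 0.
In a symmetric equilibrium every fishing fleet chooses the same q, so Σ_{j≠i} q_j = 2q. The condition becomes 104 − 20q = 0, giving q = 104/20 = 5.2.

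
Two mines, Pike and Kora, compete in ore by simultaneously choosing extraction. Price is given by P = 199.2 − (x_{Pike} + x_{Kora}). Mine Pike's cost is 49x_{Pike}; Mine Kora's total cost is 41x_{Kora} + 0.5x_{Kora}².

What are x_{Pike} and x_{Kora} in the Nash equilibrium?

Mine Pike's profit: π = x_{Pike}(199.2 − (x_{Pike} + x_{Kora})) − 49x_{Pike}.
∂π/∂x_{Pike} = 150.2 − 2x_{Pike} − x_{Kora} = 0, so x_{Pike} = 75.1 − 0.5x_{Kora}.
For Kora: ∂π/∂x_{Kora} = 158.2 − 3x_{Kora} − x_{Pike} = 0 ⇒ x_{Kora} = 791/15 − (1/3)x_{Pike}.
Solving the two reaction functions simultaneously: (1 − (−0.5)(−1/3))x_{Pike} = 75.1 − 0.5·(791/15), so (5/6)x_{Pike} = 731/15 and x_{Pike} = 58.48.
Then x_{Kora} = 791/15 − (1/3)·58.48 = 33.24.

58.48, 33.24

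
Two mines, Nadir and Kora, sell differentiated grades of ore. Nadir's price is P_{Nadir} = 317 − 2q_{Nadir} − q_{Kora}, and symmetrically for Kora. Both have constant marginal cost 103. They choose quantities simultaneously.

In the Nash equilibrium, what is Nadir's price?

188.6

Mine Nadir's profit: π = q_{Nadir}(317 − 2q_{Nadir} − q_{Kora}) − 103q_{Nadir}.
∂π/∂q_{Nadir} = 214 − 4q_{Nadir} − q_{Kora} = 0 ⇒ q_{Nadir} = 53.5 − 0.25q_{Kora}.
By symmetry q_{Kora} = q_{Nadir}; substituting into the reaction function, 1.25q_{Nadir} = 53.5 and q_{Nadir} = 42.8.
P_{Nadir} = 317 − 2·42.8 − 42.8 = 188.6.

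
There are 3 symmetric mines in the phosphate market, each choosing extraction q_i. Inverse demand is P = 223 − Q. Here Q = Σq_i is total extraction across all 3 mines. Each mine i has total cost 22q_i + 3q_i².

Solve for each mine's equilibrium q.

20.1

A representative mine's profit is π_i = q_i(223 − Q) − 22q_i − 3q_i², with Q = q_i + Σ_{j≠i} q_j.
First-order condition: 201 − 8q_i − Σ_{j≠i} q_j = 0.
Imposing symmetry (q_j = q for all j) turns Σ_{j≠i} q_j into 2q, so 201 = 10q and q = 20.1.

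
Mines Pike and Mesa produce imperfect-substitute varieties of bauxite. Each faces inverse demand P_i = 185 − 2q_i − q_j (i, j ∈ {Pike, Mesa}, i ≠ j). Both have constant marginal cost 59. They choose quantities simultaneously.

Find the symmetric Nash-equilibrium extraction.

25.2

Mine Pike's profit: π = q_{Pike}(185 − 2q_{Pike} − q_{Mesa}) − 59q_{Pike}.
∂π/∂q_{Pike} = 126 − 4q_{Pike} − q_{Mesa} = 0 ⇒ q_{Pike} = 31.5 − 0.25q_{Mesa}.
By symmetry q_{Mesa} = q_{Pike}; substituting into the reaction function, 1.25q_{Pike} = 31.5 and q_{Pike} = 25.2.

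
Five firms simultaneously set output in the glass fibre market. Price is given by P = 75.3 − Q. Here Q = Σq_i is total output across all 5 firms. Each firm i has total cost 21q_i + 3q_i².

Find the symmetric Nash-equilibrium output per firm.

A representative firm's profit is π_i = q_i(75.3 − Q) − 21q_i − 3q_i², with Q = q_i + Σ_{j≠i} q_j.
First-order condition: 54.3 − 8q_i − Σ_{j≠i} q_j = 0.
With identical firms, set every q_j = q: then 54.3 − 8q − 4q = 0, i.e. q = 54.3/12 = 4.525.

4.525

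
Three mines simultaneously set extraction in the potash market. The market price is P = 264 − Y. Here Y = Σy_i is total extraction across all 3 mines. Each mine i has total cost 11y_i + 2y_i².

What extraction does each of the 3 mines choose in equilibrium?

A representative mine's profit is π_i = y_i(264 − Y) − 11y_i − 2y_i², with Y = y_i + Σ_{j≠i} y_j.
First-order condition: 253 − 6y_i − Σ_{j≠i} y_j = 0.
With identical mines, set every y_j = y: then 253 − 6y − 2y = 0, i.e. y = 253/8 = 31.625.

31.625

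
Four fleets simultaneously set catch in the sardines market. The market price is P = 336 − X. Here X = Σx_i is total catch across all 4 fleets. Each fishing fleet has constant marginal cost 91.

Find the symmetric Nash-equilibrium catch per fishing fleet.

A representative fishing fleet's profit is π_i = x_i(336 − X) − 91x_i, with X = x_i + Σ_{j≠i} x_j.
First-order condition: 245 − 2x_i − Σ_{j≠i} x_j = 0.
Imposing symmetry (x_j = x for all j) turns Σ_{j≠i} x_j into 3x, so 245 = 5x and x = 49.

49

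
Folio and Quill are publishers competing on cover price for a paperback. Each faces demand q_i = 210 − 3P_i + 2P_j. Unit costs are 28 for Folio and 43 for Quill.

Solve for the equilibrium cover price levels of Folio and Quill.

76.3125, 81.9375

Folio's profit: π = (P_{Folio} − 28)(210 − 3P_{Folio} + 2P_{Quill}).
∂π/∂P_{Folio} = 294 − 6P_{Folio} + 2P_{Quill} = 0 ⇒ P_{Folio} = 49 + (1/3)P_{Quill}.
Similarly P_{Quill} = 56.5 + (1/3)P_{Folio}.
Substituting the second reaction function into the first: P_{Folio} = 49 + (1/3)(56.5 + (1/3)P_{Folio}), which gives (8/9)P_{Folio} = 407/6 ⇒ P_{Folio} = 76.3125.
Then P_{Quill} = 56.5 + (1/3)·76.3125 = 81.9375.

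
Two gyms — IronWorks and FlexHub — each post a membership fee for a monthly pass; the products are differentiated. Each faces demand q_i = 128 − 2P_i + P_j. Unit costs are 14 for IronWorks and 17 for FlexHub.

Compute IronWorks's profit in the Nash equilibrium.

IronWorks's profit: π = (P_{IronWorks} − 14)(128 − 2P_{IronWorks} + P_{FlexHub}).
∂π/∂P_{IronWorks} = 156 − 4P_{IronWorks} + P_{FlexHub} = 0 ⇒ P_{IronWorks} = 39 + 0.25P_{FlexHub}.
Similarly P_{FlexHub} = 40.5 + 0.25P_{IronWorks}.
Substituting the second reaction function into the first: P_{IronWorks} = 39 + 0.25(40.5 + 0.25P_{IronWorks}), which gives 0.9375P_{IronWorks} = 49.125 ⇒ P_{IronWorks} = 52.4.
Then P_{FlexHub} = 40.5 + 0.25·52.4 = 53.6.
q_{IronWorks} = 128 − 2·52.4 + 53.6 = 76.8.
Profit = (52.4 − 14)·76.8 = 2949.12.

2949.12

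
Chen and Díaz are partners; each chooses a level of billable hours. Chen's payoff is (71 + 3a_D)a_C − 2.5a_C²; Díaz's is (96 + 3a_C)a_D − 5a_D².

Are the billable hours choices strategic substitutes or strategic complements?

strategic complements

Expanding Chen's payoff: 71a_C + 3a_Da_C − 2.5a_C².
∂π/∂a_C = 71 + 3a_D − 5a_C = 0, so a_C = 14.2 + 0.6a_D.
The best-response slope da_C/da_D = 0.6 > 0: the reaction function is upward-sloping, so the choices are strategic complements.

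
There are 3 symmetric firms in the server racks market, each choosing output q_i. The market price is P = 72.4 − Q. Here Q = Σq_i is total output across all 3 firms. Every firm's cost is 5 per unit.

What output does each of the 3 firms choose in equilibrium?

A representative firm's profit is π_i = q_i(72.4 − Q) − 5q_i, with Q = q_i + Σ_{j≠i} q_j.
First-order condition: 67.4 − 2q_i − Σ_{j≠i} q_j = 0.
With identical firms, set every q_j = q: then 67.4 − 2q − 2q = 0, i.e. q = 67.4/4 = 16.85.

16.85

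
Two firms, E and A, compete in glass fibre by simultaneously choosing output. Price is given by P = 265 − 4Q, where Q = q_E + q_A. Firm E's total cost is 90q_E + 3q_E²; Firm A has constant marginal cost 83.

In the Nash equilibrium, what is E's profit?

Firm E's profit: π = q_E(265 − 4(q_E + q_A)) − 90q_E − 3q_E².
∂π/∂q_E = 175 − 14q_E − 4q_A = 0, so q_E = 12.5 − (2/7)q_A.
For A: ∂π/∂q_A = 182 − 8q_A − 4q_E = 0 ⇒ q_A = 22.75 − 0.5q_E.
Substituting the second reaction function into the first: q_E = 12.5 − (2/7)(22.75 − 0.5q_E), which gives (6/7)q_E = 6 ⇒ q_E = 7.
Then q_A = 22.75 − 0.5·7 = 19.25.
Price P = 265 − 4·26.25 = 160.
E's profit: (160 − 90)·7 − 3(7)² = 343.

343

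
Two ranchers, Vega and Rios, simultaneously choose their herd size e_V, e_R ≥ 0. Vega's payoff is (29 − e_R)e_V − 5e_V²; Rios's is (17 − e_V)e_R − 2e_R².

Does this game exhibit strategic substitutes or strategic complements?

strategic substitutes

Expanding Vega's payoff: 29e_V − e_Re_V − 5e_V².
∂π/∂e_V = 29 − e_R − 10e_V = 0, so e_V = 2.9 − 0.1e_R.
The best-response slope de_V/de_R = −0.1 < 0: the reaction function is downward-sloping, so the choices are strategic substitutes.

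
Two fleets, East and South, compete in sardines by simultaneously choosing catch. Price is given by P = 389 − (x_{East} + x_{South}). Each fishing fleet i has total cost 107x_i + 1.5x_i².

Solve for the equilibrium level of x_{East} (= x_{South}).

47

Fishing fleet East's profit: π = x_{East}(389 − (x_{East} + x_{South})) − 107x_{East} − 1.5x_{East}².
∂π/∂x_{East} = 282 − 5x_{East} − x_{South} = 0, so x_{East} = 56.4 − 0.2x_{South}.
The game is symmetric, so in equilibrium x_{South} = x_{East}: the reaction function gives 1.2x_{East} = 56.4, hence x_{East} = 47.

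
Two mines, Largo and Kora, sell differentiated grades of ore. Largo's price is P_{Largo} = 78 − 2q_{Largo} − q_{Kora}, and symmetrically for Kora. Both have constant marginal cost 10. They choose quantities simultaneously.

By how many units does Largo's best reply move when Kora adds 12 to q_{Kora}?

-3

Mine Largo's profit: π = q_{Largo}(78 − 2q_{Largo} − q_{Kora}) − 10q_{Largo}.
∂π/∂q_{Largo} = 68 − 4q_{Largo} − q_{Kora} = 0 ⇒ q_{Largo} = 17 − 0.25q_{Kora}.
The reaction-function slope is −0.25, so a 12-unit rise in q_{Kora} moves q_{Largo} by −0.25 × 12 = −3. Largo's best response falls — the actions are strategic substitutes.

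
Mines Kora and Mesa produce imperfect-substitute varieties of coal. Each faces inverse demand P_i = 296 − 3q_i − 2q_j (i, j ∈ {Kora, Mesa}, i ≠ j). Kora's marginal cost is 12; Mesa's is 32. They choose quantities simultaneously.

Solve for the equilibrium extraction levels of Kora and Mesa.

36.75, 31.75

Mine Kora's profit: π = q_{Kora}(296 − 3q_{Kora} − 2q_{Mesa}) − 12q_{Kora}.
∂π/∂q_{Kora} = 284 − 6q_{Kora} − 2q_{Mesa} = 0 ⇒ q_{Kora} = 142/3 − (1/3)q_{Mesa}.
Similarly q_{Mesa} = 44 − (1/3)q_{Kora}.
Plugging q_{Mesa} into Kora's best response: q_{Kora} = 142/3 − (1/3)(44 − (1/3)q_{Kora}) ⇒ (8/9)q_{Kora} = 98/3, so q_{Kora} = 36.75.
Then q_{Mesa} = 44 − (1/3)·36.75 = 31.75.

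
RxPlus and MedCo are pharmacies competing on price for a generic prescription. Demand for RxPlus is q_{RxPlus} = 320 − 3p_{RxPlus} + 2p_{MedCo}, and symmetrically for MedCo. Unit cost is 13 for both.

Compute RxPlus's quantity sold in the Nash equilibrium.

RxPlus's profit: π = (p_{RxPlus} − 13)(320 − 3p_{RxPlus} + 2p_{MedCo}).
∂π/∂p_{RxPlus} = 359 − 6p_{RxPlus} + 2p_{MedCo} = 0 ⇒ p_{RxPlus} = 359/6 + (1/3)p_{MedCo}.
Setting p_{RxPlus} = p_{MedCo} in the reaction function: p_{RxPlus} = 359/6 + (1/3)p_{RxPlus}, so p_{RxPlus} = (359/6) / (2/3) = 89.75.
q_{RxPlus} = 320 − 3·89.75 + 2·89.75 = 230.25.

230.25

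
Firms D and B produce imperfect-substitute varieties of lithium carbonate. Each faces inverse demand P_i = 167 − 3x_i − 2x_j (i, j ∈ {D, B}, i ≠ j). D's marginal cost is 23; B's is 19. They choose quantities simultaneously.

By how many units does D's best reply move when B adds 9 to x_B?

-3

Firm D's profit: π = x_D(167 − 3x_D − 2x_B) − 23x_D.
∂π/∂x_D = 144 − 6x_D − 2x_B = 0 ⇒ x_D = 24 − (1/3)x_B.
The reaction-function slope is −1/3, so a 9-unit rise in x_B moves x_D by −1/3 × 9 = −3. D's best response falls — the actions are strategic substitutes.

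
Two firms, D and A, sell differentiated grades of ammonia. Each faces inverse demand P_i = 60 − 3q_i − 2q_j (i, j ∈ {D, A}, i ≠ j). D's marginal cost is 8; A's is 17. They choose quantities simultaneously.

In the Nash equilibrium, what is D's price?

Firm D's profit: π = q_D(60 − 3q_D − 2q_A) − 8q_D.
∂π/∂q_D = 52 − 6q_D − 2q_A = 0 ⇒ q_D = 26/3 − (1/3)q_A.
Similarly q_A = 43/6 − (1/3)q_D.
Solving the two reaction functions simultaneously: (1 − (−1/3)(−1/3))q_D = 26/3 − (1/3)·(43/6), so (8/9)q_D = 113/18 and q_D = 7.0625.
Then q_A = 43/6 − (1/3)·7.0625 = 4.8125.
P_D = 60 − 3·7.0625 − 2·4.8125 = 29.1875.

29.1875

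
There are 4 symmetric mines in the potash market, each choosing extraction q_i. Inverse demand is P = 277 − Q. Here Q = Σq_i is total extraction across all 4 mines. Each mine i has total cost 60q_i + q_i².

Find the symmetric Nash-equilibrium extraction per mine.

A representative mine's profit is π_i = q_i(277 − Q) − 60q_i − q_i², with Q = q_i + Σ_{j≠i} q_j.
First-order condition: 217 − 4q_i − Σ_{j≠i} q_j = 0.
With identical mines, set every q_j = q: then 217 − 4q − 3q = 0, i.e. q = 217/7 = 31.

31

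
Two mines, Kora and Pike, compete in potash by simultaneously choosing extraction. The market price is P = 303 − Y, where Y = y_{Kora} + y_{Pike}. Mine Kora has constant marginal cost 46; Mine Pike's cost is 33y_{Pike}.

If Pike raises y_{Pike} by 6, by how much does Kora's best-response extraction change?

-3

Mine Kora's profit: π = y_{Kora}(303 − (y_{Kora} + y_{Pike})) − 46y_{Kora}.
∂π/∂y_{Kora} = 257 − 2y_{Kora} − y_{Pike} = 0, so y_{Kora} = 128.5 − 0.5y_{Pike}.
The reaction-function slope is −0.5, so a 6-unit rise in y_{Pike} moves y_{Kora} by −0.5 × 6 = −3. Kora's best response falls — the actions are strategic substitutes.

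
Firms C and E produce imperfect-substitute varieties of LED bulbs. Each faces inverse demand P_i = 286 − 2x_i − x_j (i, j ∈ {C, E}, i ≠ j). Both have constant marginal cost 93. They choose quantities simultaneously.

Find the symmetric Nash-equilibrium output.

38.6

Firm C's profit: π = x_C(286 − 2x_C − x_E) − 93x_C.
∂π/∂x_C = 193 − 4x_C − x_E = 0 ⇒ x_C = 48.25 − 0.25x_E.
The game is symmetric, so in equilibrium x_E = x_C: the reaction function gives 1.25x_C = 48.25, hence x_C = 38.6.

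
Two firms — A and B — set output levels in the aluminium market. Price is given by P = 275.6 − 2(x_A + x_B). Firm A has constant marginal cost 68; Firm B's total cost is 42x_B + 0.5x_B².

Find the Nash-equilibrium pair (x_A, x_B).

35.675, 32.45

Firm A's profit: π = x_A(275.6 − 2(x_A + x_B)) − 68x_A.
∂π/∂x_A = 207.6 − 4x_A − 2x_B = 0, so x_A = 51.9 − 0.5x_B.
For B: ∂π/∂x_B = 233.6 − 5x_B − 2x_A = 0 ⇒ x_B = 46.72 − 0.4x_A.
Substituting the second reaction function into the first: x_A = 51.9 − 0.5(46.72 − 0.4x_A), which gives 0.8x_A = 28.54 ⇒ x_A = 35.675.
Then x_B = 46.72 − 0.4·35.675 = 32.45.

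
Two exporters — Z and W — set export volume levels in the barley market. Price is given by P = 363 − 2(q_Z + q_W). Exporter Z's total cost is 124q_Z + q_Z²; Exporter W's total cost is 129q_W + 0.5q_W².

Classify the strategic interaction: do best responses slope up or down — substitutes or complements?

Exporter Z's profit: π = q_Z(363 − 2(q_Z + q_W)) − 124q_Z − q_Z².
∂π/∂q_Z = 239 − 6q_Z − 2q_W = 0, so q_Z = 239/6 − (1/3)q_W.
The best-response slope dq_Z/dq_W = −1/3 < 0: the reaction function is downward-sloping, so the choices are strategic substitutes.

strategic substitutes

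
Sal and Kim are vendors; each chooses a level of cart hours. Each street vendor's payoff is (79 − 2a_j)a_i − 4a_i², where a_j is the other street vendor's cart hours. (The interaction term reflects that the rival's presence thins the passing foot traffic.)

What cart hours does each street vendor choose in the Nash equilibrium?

7.9

Sal's payoff is (79 − 2a_K)a_S − 4a_S².
∂π/∂a_S = 79 − 2a_K − 8a_S = 0, so a_S = 9.875 − 0.25a_K.
Setting a_S = a_K in the reaction function: a_S = 9.875 − 0.25a_S, so a_S = 9.875 / 1.25 = 7.9.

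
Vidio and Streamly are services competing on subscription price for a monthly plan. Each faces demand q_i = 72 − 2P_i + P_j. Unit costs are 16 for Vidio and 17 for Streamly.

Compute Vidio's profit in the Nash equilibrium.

Vidio's profit: π = (P_{Vidio} − 16)(72 − 2P_{Vidio} + P_{Streamly}).
∂π/∂P_{Vidio} = 104 − 4P_{Vidio} + P_{Streamly} = 0 ⇒ P_{Vidio} = 26 + 0.25P_{Streamly}.
Similarly P_{Streamly} = 26.5 + 0.25P_{Vidio}.
Plugging P_{Streamly} into Vidio's best response: P_{Vidio} = 26 + 0.25(26.5 + 0.25P_{Vidio}) ⇒ 0.9375P_{Vidio} = 32.625, so P_{Vidio} = 34.8.
Then P_{Streamly} = 26.5 + 0.25·34.8 = 35.2.
q_{Vidio} = 72 − 2·34.8 + 35.2 = 37.6.
Profit = (34.8 − 16)·37.6 = 706.88.

706.88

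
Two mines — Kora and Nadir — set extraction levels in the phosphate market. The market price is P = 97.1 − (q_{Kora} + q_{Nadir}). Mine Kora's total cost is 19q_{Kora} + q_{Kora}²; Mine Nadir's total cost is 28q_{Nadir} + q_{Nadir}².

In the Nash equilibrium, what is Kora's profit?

526.1768

Mine Kora's profit: π = q_{Kora}(97.1 − (q_{Kora} + q_{Nadir})) − 19q_{Kora} − q_{Kora}².
∂π/∂q_{Kora} = 78.1 − 4q_{Kora} − q_{Nadir} = 0, so q_{Kora} = 19.525 − 0.25q_{Nadir}.
By the same steps for Nadir: q_{Nadir} = 17.275 − 0.25q_{Kora}.
Plugging q_{Nadir} into Kora's best response: q_{Kora} = 19.525 − 0.25(17.275 − 0.25q_{Kora}) ⇒ 0.9375q_{Kora} = 2433/160, so q_{Kora} = 16.22.
Then q_{Nadir} = 17.275 − 0.25·16.22 = 13.22.
Price P = 97.1 − 29.44 = 67.66.
Kora's profit: (67.66 − 19)·16.22 − (16.22)² = 526.1768.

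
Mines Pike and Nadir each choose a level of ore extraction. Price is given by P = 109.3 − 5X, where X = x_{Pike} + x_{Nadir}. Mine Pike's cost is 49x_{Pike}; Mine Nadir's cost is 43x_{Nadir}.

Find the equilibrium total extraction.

8.44

Mine Pike's profit: π = x_{Pike}(109.3 − 5(x_{Pike} + x_{Nadir})) − 49x_{Pike}.
∂π/∂x_{Pike} = 60.3 − 10x_{Pike} − 5x_{Nadir} = 0, so x_{Pike} = 6.03 − 0.5x_{Nadir}.
By the same steps for Nadir: x_{Nadir} = 6.63 − 0.5x_{Pike}.
Substituting the second reaction function into the first: x_{Pike} = 6.03 − 0.5(6.63 − 0.5x_{Pike}), which gives 0.75x_{Pike} = 2.715 ⇒ x_{Pike} = 3.62.
Then x_{Nadir} = 6.63 − 0.5·3.62 = 4.82.
Total extraction: 3.62 + 4.82 = 8.44.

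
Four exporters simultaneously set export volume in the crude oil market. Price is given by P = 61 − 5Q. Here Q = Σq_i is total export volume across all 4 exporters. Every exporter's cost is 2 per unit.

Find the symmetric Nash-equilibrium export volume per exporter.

A representative exporter's profit is π_i = q_i(61 − 5Q) − 2q_i, with Q = q_i + Σ_{j≠i} q_j.
First-order condition: 59 − 10q_i − 5Σ_{j≠i} q_j = 0.
With identical exporters, set every q_j = q: then 59 − 10q − 15q = 0, i.e. q = 59/25 = 2.36.

2.36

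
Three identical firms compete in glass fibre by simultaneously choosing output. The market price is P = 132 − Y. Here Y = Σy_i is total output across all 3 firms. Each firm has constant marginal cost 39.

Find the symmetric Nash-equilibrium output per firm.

23.25

A representative firm's profit is π_i = y_i(132 − Y) − 39y_i, with Y = y_i + Σ_{j≠i} y_j.
First-order condition: 93 − 2y_i − Σ_{j≠i} y_j = 0.
Imposing symmetry (y_j = y for all j) turns Σ_{j≠i} y_j into 2y, so 93 = 4y and y = 23.25.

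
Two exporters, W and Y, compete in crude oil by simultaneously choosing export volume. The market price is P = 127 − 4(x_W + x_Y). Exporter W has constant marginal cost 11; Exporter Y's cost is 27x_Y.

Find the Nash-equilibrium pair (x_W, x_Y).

Exporter W's profit: π = x_W(127 − 4(x_W + x_Y)) − 11x_W.
∂π/∂x_W = 116 − 8x_W − 4x_Y = 0, so x_W = 14.5 − 0.5x_Y.
By the same steps for Y: x_Y = 12.5 − 0.5x_W.
Plugging x_Y into W's best response: x_W = 14.5 − 0.5(12.5 − 0.5x_W) ⇒ 0.75x_W = 8.25, so x_W = 11.
Then x_Y = 12.5 − 0.5·11 = 7.

11, 7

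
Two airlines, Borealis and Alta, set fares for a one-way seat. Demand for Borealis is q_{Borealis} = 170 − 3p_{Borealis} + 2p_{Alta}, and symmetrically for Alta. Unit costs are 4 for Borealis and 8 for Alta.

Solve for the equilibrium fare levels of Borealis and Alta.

46.25, 47.75

Borealis's profit: π = (p_{Borealis} − 4)(170 − 3p_{Borealis} + 2p_{Alta}).
∂π/∂p_{Borealis} = 182 − 6p_{Borealis} + 2p_{Alta} = 0 ⇒ p_{Borealis} = 91/3 + (1/3)p_{Alta}.
Similarly p_{Alta} = 97/3 + (1/3)p_{Borealis}.
Solving the two reaction functions simultaneously: (1 − (1/3)(1/3))p_{Borealis} = 91/3 + (1/3)·(97/3), so (8/9)p_{Borealis} = 370/9 and p_{Borealis} = 46.25.
Then p_{Alta} = 97/3 + (1/3)·46.25 = 47.75.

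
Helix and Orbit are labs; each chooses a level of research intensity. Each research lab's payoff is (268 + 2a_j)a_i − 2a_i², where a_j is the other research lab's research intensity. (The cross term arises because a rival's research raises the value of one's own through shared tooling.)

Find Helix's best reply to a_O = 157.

Helix's payoff is (268 + 2a_O)a_H − 2a_H².
∂π/∂a_H = 268 + 2a_O − 4a_H = 0, so a_H = 67 + 0.5a_O.
At a_O = 157: a_H = 67 + 0.5·157 = 145.5.

145.5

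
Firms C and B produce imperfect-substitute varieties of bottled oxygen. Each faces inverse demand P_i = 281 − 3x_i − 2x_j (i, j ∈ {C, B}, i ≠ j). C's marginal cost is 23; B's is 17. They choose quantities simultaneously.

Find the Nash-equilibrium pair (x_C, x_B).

Firm C's profit: π = x_C(281 − 3x_C − 2x_B) − 23x_C.
∂π/∂x_C = 258 − 6x_C − 2x_B = 0 ⇒ x_C = 43 − (1/3)x_B.
Similarly x_B = 44 − (1/3)x_C.
Solving the two reaction functions simultaneously: (1 − (−1/3)(−1/3))x_C = 43 − (1/3)·44, so (8/9)x_C = 85/3 and x_C = 31.875.
Then x_B = 44 − (1/3)·31.875 = 33.375.

31.875, 33.375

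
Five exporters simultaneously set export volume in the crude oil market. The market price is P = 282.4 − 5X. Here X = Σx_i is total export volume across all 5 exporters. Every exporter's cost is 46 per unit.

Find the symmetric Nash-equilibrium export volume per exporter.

7.88

A representative exporter's profit is π_i = x_i(282.4 − 5X) − 46x_i, with X = x_i + Σ_{j≠i} x_j.
First-order condition: 236.4 − 10x_i − 5Σ_{j≠i} x_j = 0.
In a symmetric equilibrium every exporter chooses the same x, so Σ_{j≠i} x_j = 4x. The condition becomes 236.4 − 30x = 0, giving x = 236.4/30 = 7.88.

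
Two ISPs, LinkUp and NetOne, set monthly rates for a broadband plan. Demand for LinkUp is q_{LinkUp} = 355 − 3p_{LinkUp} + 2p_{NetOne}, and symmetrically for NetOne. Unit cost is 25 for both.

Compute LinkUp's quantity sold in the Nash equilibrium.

247.5

LinkUp's profit: π = (p_{LinkUp} − 25)(355 − 3p_{LinkUp} + 2p_{NetOne}).
∂π/∂p_{LinkUp} = 430 − 6p_{LinkUp} + 2p_{NetOne} = 0 ⇒ p_{LinkUp} = 215/3 + (1/3)p_{NetOne}.
By symmetry p_{NetOne} = p_{LinkUp}; substituting into the reaction function, (2/3)p_{LinkUp} = 215/3 and p_{LinkUp} = 107.5.
q_{LinkUp} = 355 − 3·107.5 + 2·107.5 = 247.5.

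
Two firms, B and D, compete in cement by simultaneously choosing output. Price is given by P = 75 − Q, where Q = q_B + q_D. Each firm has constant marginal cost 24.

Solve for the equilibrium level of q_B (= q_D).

17

Firm B's profit: π = q_B(75 − (q_B + q_D)) − 24q_B.
∂π/∂q_B = 51 − 2q_B − q_D = 0, so q_B = 25.5 − 0.5q_D.
By symmetry q_D = q_B; substituting into the reaction function, 1.5q_B = 25.5 and q_B = 17.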